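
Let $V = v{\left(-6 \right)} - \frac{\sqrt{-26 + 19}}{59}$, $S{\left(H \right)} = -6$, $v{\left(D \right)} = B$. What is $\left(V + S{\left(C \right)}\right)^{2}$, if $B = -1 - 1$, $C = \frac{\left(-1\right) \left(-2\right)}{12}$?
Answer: $\frac{\left(472 + i \sqrt{7}\right)^{2}}{3481} \approx 63.998 + 0.71749 i$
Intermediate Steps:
$C = \frac{1}{6}$ ($C = 2 \cdot \frac{1}{12} = \frac{1}{6} \approx 0.16667$)
$B = -2$
$v{\left(D \right)} = -2$
$V = -2 - \frac{i \sqrt{7}}{59}$ ($V = -2 - \frac{\sqrt{-26 + 19}}{59} = -2 - \sqrt{-7} \cdot \frac{1}{59} = -2 - i \sqrt{7} \cdot \frac{1}{59} = -2 - \frac{i \sqrt{7}}{59} \approx -2.0 - 0.044843 i$)
$\left(V + S{\left(C \right)}\right)^{2} = \left(\left(-2 - \frac{i \sqrt{7}}{59}\right) - 6\right)^{2} = \left(-8 - \frac{i \sqrt{7}}{59}\right)^{2}$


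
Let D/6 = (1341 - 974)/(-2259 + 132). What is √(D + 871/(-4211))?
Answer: I*√11071834144387/2985599 ≈ 1.1145*I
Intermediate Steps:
D = -734/709 (D = 6*((1341 - 974)/(-2259 + 132)) = 6*(367/(-2127)) = 6*(367*(-1/2127)) = 6*(-367/2127) = -734/709 ≈ -1.0353)
√(D + 871/(-4211)) = √(-734/709 + 871/(-4211)) = √(-734/709 + 871*(-1/4211)) = √(-734/709 - 871/4211) = √(-3708413/2985599) = I*√11071834144387/2985599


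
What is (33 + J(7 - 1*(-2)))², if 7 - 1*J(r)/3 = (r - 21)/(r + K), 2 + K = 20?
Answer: 27556/9 ≈ 3061.8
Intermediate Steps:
K = 18 (K = -2 + 20 = 18)
J(r) = 21 - 3*(-21 + r)/(18 + r) (J(r) = 21 - 3*(r - 21)/(r + 18) = 21 - 3*(-21 + r)/(18 + r))
(33 + J(7 - 1*(-2)))² = (33 + 9*(49 + 2*(7 - 1*(-2)))/(18 + (7 - 1*(-2))))² = (33 + 9*(49 + 2*(7 + 2))/(18 + (7 + 2)))² = (33 + 9*(49 + 2*9)/(18 + 9))² = (33 + 9*(49 + 18)/27)² = (33 + 9*(1/27)*67)² = (33 + 67/3)² = (166/3)² = 27556/9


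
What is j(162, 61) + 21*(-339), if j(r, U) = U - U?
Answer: -7119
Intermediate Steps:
j(r, U) = 0
j(162, 61) + 21*(-339) = 0 + 21*(-339) = 0 - 7119 = -7119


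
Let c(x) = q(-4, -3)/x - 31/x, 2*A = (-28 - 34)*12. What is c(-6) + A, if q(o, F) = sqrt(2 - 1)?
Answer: -367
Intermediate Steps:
q(o, F) = 1 (q(o, F) = sqrt(1) = 1)
A = -372 (A = ((-28 - 34)*12)/2 = (-62*12)/2 = (1/2)*(-744) = -372)
c(x) = -30/x (c(x) = 1/x - 31/x = -30/x)
c(-6) + A = -30/(-6) - 372 = -30*(-1/6) - 372 = 5 - 372 = -367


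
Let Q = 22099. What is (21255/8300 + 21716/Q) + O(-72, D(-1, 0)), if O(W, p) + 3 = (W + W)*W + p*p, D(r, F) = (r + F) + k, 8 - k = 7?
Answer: 380363175509/36684340 ≈ 10369.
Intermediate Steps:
k = 1 (k = 8 - 1*7 = 8 - 7 = 1)
D(r, F) = 1 + F + r (D(r, F) = (r + F) + 1 = (F + r) + 1 = 1 + F + r)
O(W, p) = -3 + p² + 2*W² (O(W, p) = -3 + ((W + W)*W + p*p) = -3 + ((2*W)*W + p²) = -3 + (2*W² + p²) = -3 + (p² + 2*W²) = -3 + p² + 2*W²)
(21255/8300 + 21716/Q) + O(-72, D(-1, 0)) = (21255/8300 + 21716/22099) + (-3 + (1 + 0 - 1)² + 2*(-72)²) = (21255*(1/8300) + 21716*(1/22099)) + (-3 + 0² + 2*5184) = (4251/1660 + 21716/22099) + (-3 + 0 + 10368) = 129991409/36684340 + 10365 = 380363175509/36684340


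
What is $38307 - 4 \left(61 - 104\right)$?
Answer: $38479$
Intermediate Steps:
$38307 - 4 \left(61 - 104\right) = 38307 - -172 = 38307 + 172 = 38479$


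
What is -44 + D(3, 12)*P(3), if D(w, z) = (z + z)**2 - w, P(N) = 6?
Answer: 3394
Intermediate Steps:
D(w, z) = -w + 4*z**2 (D(w, z) = (2*z)**2 - w = 4*z**2 - w = -w + 4*z**2)
-44 + D(3, 12)*P(3) = -44 + (-1*3 + 4*12**2)*6 = -44 + (-3 + 4*144)*6 = -44 + (-3 + 576)*6 = -44 + 573*6 = -44 + 3438 = 3394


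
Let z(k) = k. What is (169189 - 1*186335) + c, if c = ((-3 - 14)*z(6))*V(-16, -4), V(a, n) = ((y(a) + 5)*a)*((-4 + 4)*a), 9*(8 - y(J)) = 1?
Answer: -17146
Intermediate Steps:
y(J) = 71/9 (y(J) = 8 - ⅑*1 = 8 - ⅑ = 71/9)
V(a, n) = 0 (V(a, n) = ((71/9 + 5)*a)*((-4 + 4)*a) = (116*a/9)*(0*a) = (116*a/9)*0 = 0)
c = 0 (c = ((-3 - 14)*6)*0 = -17*6*0 = -102*0 = 0)
(169189 - 1*186335) + c = (169189 - 1*186335) + 0 = (169189 - 186335) + 0 = -17146 + 0 = -17146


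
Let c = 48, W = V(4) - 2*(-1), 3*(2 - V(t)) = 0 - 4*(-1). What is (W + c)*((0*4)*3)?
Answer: 0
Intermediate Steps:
V(t) = 2/3 (V(t) = 2 - (0 - 4*(-1))/3 = 2 - (0 + 4)/3 = 2 - 1/3*4 = 2 - 4/3 = 2/3)
W = 8/3 (W = 2/3 - 2*(-1) = 2/3 + 2 = 8/3 ≈ 2.6667)
(W + c)*((0*4)*3) = (8/3 + 48)*((0*4)*3) = 152*(0*3)/3 = (152/3)*0 = 0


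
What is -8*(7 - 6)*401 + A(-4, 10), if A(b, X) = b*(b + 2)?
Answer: -3200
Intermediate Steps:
A(b, X) = b*(2 + b)
-8*(7 - 6)*401 + A(-4, 10) = -8*(7 - 6)*401 - 4*(2 - 4) = -8*1*401 - 4*(-2) = -8*401 + 8 = -3208 + 8 = -3200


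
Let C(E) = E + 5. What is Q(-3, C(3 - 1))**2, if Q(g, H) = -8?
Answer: 64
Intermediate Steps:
C(E) = 5 + E
Q(-3, C(3 - 1))**2 = (-8)**2 = 64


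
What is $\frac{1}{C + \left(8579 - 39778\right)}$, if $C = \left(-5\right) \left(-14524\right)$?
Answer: $\frac{1}{41421} \approx 2.4142 \cdot 10^{-5}$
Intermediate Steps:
$C = 72620$
$\frac{1}{C + \left(8579 - 39778\right)} = \frac{1}{72620 + \left(8579 - 39778\right)} = \frac{1}{72620 - 31199} = \frac{1}{41421}$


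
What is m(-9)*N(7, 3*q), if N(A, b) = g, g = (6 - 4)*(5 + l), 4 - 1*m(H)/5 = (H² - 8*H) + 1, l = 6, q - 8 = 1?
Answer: -16500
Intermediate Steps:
q = 9 (q = 8 + 1 = 9)
m(H) = 15 - 5*H² + 40*H (m(H) = 20 - 5*((H² - 8*H) + 1) = 20 - 5*(1 + H² - 8*H) = 20 + (-5 - 5*H² + 40*H) = 15 - 5*H² + 40*H)
g = 22 (g = (6 - 4)*(5 + 6) = 2*11 = 22)
N(A, b) = 22
m(-9)*N(7, 3*q) = (15 - 5*(-9)² + 40*(-9))*22 = (15 - 5*81 - 360)*22 = (15 - 405 - 360)*22 = -750*22 = -16500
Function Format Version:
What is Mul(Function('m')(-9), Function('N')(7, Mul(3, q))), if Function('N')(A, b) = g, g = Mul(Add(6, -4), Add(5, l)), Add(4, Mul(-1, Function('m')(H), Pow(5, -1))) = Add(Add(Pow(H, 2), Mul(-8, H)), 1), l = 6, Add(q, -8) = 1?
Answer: -16500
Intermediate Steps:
q = 9 (q = Add(8, 1) = 9)
Function('m')(H) = Add(15, Mul(-5, Pow(H, 2)), Mul(40, H)) (Function('m')(H) = Add(20, Mul(-5, Add(Add(Pow(H, 2), Mul(-8, H)), 1))) = Add(20, Mul(-5, Add(1, Pow(H, 2), Mul(-8, H)))) = Add(20, Add(-5, Mul(-5, Pow(H, 2)), Mul(40, H))) = Add(15, Mul(-5, Pow(H, 2)), Mul(40, H)))
g = 22 (g = Mul(Add(6, -4), Add(5, 6)) = Mul(2, 11) = 22)
Function('N')(A, b) = 22
Mul(Function('m')(-9), Function('N')(7, Mul(3, q))) = Mul(Add(15, Mul(-5, Pow(-9, 2)), Mul(40, -9)), 22) = Mul(Add(15, Mul(-5, 81), -360), 22) = Mul(Add(15, -405, -360), 22) = Mul(-750, 22) = -16500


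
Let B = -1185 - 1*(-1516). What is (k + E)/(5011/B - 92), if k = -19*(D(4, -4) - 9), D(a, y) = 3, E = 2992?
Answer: -1028086/25441 ≈ -40.411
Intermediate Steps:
B = 331 (B = -1185 + 1516 = 331)
k = 114 (k = -19*(3 - 9) = -19*(-6) = 114)
(k + E)/(5011/B - 92) = (114 + 2992)/(5011/331 - 92) = 3106/(5011*(1/331) - 92) = 3106/(5011/331 - 92) = 3106/(-25441/331) = 3106*(-331/25441) = -1028086/25441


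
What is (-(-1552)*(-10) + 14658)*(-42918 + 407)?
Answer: 36644482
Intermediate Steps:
(-(-1552)*(-10) + 14658)*(-42918 + 407) = (-776*20 + 14658)*(-42511) = (-15520 + 14658)*(-42511) = -862*(-42511) = 36644482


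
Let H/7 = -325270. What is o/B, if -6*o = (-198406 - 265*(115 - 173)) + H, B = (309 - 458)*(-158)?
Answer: 1229963/70626 ≈ 17.415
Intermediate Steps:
H = -2276890 (H = 7*(-325270) = -2276890)
B = 23542 (B = -149*(-158) = 23542)
o = 1229963/3 (o = -((-198406 - 265*(115 - 173)) - 2276890)/6 = -((-198406 - 265*(-58)) - 2276890)/6 = -((-198406 + 15370) - 2276890)/6 = -(-183036 - 2276890)/6 = -⅙*(-2459926) = 1229963/3 ≈ 4.0999e+5)
o/B = (1229963/3)/23542 = (1229963/3)*(1/23542) = 1229963/70626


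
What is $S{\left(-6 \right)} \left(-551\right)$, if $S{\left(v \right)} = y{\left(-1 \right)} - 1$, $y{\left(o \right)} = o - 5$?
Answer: $3857$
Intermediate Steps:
$y{\left(o \right)} = -5 + o$ ($y{\left(o \right)} = o - 5 = -5 + o$)
$S{\left(v \right)} = -7$ ($S{\left(v \right)} = \left(-5 - 1\right) - 1 = -6 - 1 = -7$)
$S{\left(-6 \right)} \left(-551\right) = \left(-7\right) \left(-551\right) = 3857$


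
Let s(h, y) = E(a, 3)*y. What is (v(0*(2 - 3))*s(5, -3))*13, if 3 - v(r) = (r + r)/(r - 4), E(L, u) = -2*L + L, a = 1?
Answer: 117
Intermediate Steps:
E(L, u) = -L
s(h, y) = -y (s(h, y) = (-1*1)*y = -y)
v(r) = 3 - 2*r/(-4 + r) (v(r) = 3 - (r + r)/(r - 4) = 3 - 2*r/(-4 + r))
(v(0*(2 - 3))*s(5, -3))*13 = (((-12 + 0*(2 - 3))/(-4 + 0*(2 - 3)))*(-1*(-3)))*13 = (((-12 + 0*(-1))/(-4 + 0*(-1)))*3)*13 = (((-12 + 0)/(-4 + 0))*3)*13 = ((-12/(-4))*3)*13 = (-¼*(-12)*3)*13 = (3*3)*13 = 9*13 = 117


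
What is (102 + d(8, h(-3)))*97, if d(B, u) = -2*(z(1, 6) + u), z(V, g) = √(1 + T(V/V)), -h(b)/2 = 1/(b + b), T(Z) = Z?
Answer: 29488/3 - 194*√2 ≈ 9555.0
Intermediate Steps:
h(b) = -1/b (h(b) = -2/(b + b) = -2*1/(2*b) = -1/b)
z(V, g) = √2 (z(V, g) = √(1 + V/V) = √(1 + 1) = √2)
d(B, u) = -2*u - 2*√2 (d(B, u) = -2*(√2 + u) = -2*(u + √2) = -2*u - 2*√2)
(102 + d(8, h(-3)))*97 = (102 + (-(-2)/(-3) - 2*√2))*97 = (102 + (-(-2)*(-1)/3 - 2*√2))*97 = (102 + (-2*⅓ - 2*√2))*97 = (102 + (-⅔ - 2*√2))*97 = (304/3 - 2*√2)*97 = 29488/3 - 194*√2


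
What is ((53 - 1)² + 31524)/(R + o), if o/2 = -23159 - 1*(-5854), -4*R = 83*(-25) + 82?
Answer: -136912/136447 ≈ -1.0034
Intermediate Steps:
R = 1993/4 (R = -(83*(-25) + 82)/4 = -(-2075 + 82)/4 = -¼*(-1993) = 1993/4 ≈ 498.25)
o = -34610 (o = 2*(-23159 - 1*(-5854)) = 2*(-23159 + 5854) = 2*(-17305) = -34610)
((53 - 1)² + 31524)/(R + o) = ((53 - 1)² + 31524)/(1993/4 - 34610) = (52² + 31524)/(-136447/4) = (2704 + 31524)*(-4/136447) = 34228*(-4/136447) = -136912/136447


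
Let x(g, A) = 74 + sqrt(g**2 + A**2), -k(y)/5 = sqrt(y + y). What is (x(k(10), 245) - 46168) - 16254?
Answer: -62348 + 15*sqrt(269) ≈ -62102.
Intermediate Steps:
k(y) = -5*sqrt(2)*sqrt(y) (k(y) = -5*sqrt(y + y) = -5*sqrt(2)*sqrt(y))
x(g, A) = 74 + sqrt(A**2 + g**2)
(x(k(10), 245) - 46168) - 16254 = ((74 + sqrt(245**2 + (-5*sqrt(2)*sqrt(10))**2)) - 46168) - 16254 = ((74 + sqrt(60025 + (-10*sqrt(5))**2)) - 46168) - 16254 = ((74 + sqrt(60025 + 500)) - 46168) - 16254 = ((74 + sqrt(60525)) - 46168) - 16254 = ((74 + 15*sqrt(269)) - 46168) - 16254 = (-46094 + 15*sqrt(269)) - 16254 = -62348 + 15*sqrt(269)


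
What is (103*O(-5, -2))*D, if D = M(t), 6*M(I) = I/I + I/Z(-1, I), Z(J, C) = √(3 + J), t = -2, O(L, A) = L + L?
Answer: -515/3 + 515*√2/3 ≈ 71.107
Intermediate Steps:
O(L, A) = 2*L
M(I) = ⅙ + I*√2/12 (M(I) = (I/I + I/(√(3 - 1)))/6 = (1 + I/(√2))/6 = (1 + I*(√2/2))/6 = (1 + I*√2/2)/6 = ⅙ + I*√2/12)
D = ⅙ - √2/6 (D = ⅙ + (1/12)*(-2)*√2 = ⅙ - √2/6 ≈ -0.069036)
(103*O(-5, -2))*D = (103*(2*(-5)))*(⅙ - √2/6) = (103*(-10))*(⅙ - √2/6) = -1030*(⅙ - √2/6) = -515/3 + 515*√2/3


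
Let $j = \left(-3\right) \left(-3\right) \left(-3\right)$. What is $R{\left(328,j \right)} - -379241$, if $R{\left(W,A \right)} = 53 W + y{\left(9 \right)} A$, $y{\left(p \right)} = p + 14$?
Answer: $396004$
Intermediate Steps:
$j = -27$ ($j = 9 \left(-3\right) = -27$)
$y{\left(p \right)} = 14 + p$
$R{\left(W,A \right)} = 23 A + 53 W$ ($R{\left(W,A \right)} = 53 W + \left(14 + 9\right) A = 53 W + 23 A = 23 A + 53 W$)
$R{\left(328,j \right)} - -379241 = \left(23 \left(-27\right) + 53 \cdot 328\right) - -379241 = \left(-621 + 17384\right) + 379241 = 16763 + 379241 = 396004$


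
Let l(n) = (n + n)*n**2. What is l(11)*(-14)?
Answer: -37268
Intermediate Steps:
l(n) = 2*n**3 (l(n) = (2*n)*n**2 = 2*n**3)
l(11)*(-14) = (2*11**3)*(-14) = (2*1331)*(-14) = 2662*(-14) = -37268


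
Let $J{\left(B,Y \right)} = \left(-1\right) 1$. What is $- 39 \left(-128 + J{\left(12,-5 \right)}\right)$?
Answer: $5031$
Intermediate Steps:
$J{\left(B,Y \right)} = -1$
$- 39 \left(-128 + J{\left(12,-5 \right)}\right) = - 39 \left(-128 - 1\right) = \left(-39\right) \left(-129\right) = 5031$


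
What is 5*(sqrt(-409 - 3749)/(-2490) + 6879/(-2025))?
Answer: -2293/135 - I*sqrt(462)/166 ≈ -16.985 - 0.12948*I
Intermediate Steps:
5*(sqrt(-409 - 3749)/(-2490) + 6879/(-2025)) = 5*(sqrt(-4158)*(-1/2490) + 6879*(-1/2025)) = 5*((3*I*sqrt(462))*(-1/2490) - 2293/675) = 5*(-I*sqrt(462)/830 - 2293/675) = 5*(-2293/675 - I*sqrt(462)/830) = -2293/135 - I*sqrt(462)/166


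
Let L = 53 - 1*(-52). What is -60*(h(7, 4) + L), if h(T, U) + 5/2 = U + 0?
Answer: -6390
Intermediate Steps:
L = 105 (L = 53 + 52 = 105)
h(T, U) = -5/2 + U (h(T, U) = -5/2 + (U + 0) = -5/2 + U)
-60*(h(7, 4) + L) = -60*((-5/2 + 4) + 105) = -60*(3/2 + 105) = -60*213/2 = -6390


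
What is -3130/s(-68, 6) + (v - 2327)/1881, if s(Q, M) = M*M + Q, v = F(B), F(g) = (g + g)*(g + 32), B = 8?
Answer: 2916773/30096 ≈ 96.916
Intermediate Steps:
F(g) = 2*g*(32 + g) (F(g) = (2*g)*(32 + g) = 2*g*(32 + g))
v = 640 (v = 2*8*(32 + 8) = 2*8*40 = 640)
s(Q, M) = Q + M**2 (s(Q, M) = M**2 + Q = Q + M**2)
-3130/s(-68, 6) + (v - 2327)/1881 = -3130/(-68 + 6**2) + (640 - 2327)/1881 = -3130/(-68 + 36) - 1687*1/1881 = -3130/(-32) - 1687/1881 = -3130*(-1/32) - 1687/1881 = 1565/16 - 1687/1881 = 2916773/30096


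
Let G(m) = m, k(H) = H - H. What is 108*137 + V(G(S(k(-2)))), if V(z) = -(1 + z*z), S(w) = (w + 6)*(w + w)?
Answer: 14795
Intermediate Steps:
k(H) = 0
S(w) = 2*w*(6 + w) (S(w) = (6 + w)*(2*w) = 2*w*(6 + w))
V(z) = -1 - z² (V(z) = -(1 + z²) = -1 - z²)
108*137 + V(G(S(k(-2)))) = 108*137 + (-1 - (2*0*(6 + 0))²) = 14796 + (-1 - (2*0*6)²) = 14796 + (-1 - 1*0²) = 14796 + (-1 - 1*0) = 14796 + (-1 + 0) = 14796 - 1 = 14795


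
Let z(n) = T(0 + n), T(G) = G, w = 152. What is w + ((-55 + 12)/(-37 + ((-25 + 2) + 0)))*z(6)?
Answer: 1563/10 ≈ 156.30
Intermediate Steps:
z(n) = n (z(n) = 0 + n = n)
w + ((-55 + 12)/(-37 + ((-25 + 2) + 0)))*z(6) = 152 + ((-55 + 12)/(-37 + ((-25 + 2) + 0)))*6 = 152 - 43/(-37 + (-23 + 0))*6 = 152 - 43/(-37 - 23)*6 = 152 - 43/(-60)*6 = 152 - 43*(-1/60)*6 = 152 + (43/60)*6 = 152 + 43/10 = 1563/10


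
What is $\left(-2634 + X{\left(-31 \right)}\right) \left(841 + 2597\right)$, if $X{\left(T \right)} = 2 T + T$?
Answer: $-9375426$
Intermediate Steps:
$X{\left(T \right)} = 3 T$
$\left(-2634 + X{\left(-31 \right)}\right) \left(841 + 2597\right) = \left(-2634 + 3 \left(-31\right)\right) \left(841 + 2597\right) = \left(-2634 - 93\right) 3438 = \left(-2727\right) 3438 = -9375426$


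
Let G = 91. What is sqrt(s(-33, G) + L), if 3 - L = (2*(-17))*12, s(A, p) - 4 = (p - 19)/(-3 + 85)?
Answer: 17*sqrt(2419)/41 ≈ 20.393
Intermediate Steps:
s(A, p) = 309/82 + p/82 (s(A, p) = 4 + (p - 19)/(-3 + 85) = 4 + (-19 + p)/82 = 4 + (-19 + p)*(1/82) = 4 + (-19/82 + p/82) = 309/82 + p/82)
L = 411 (L = 3 - 2*(-17)*12 = 3 - (-34)*12 = 3 - 1*(-408) = 3 + 408 = 411)
sqrt(s(-33, G) + L) = sqrt((309/82 + (1/82)*91) + 411) = sqrt((309/82 + 91/82) + 411) = sqrt(200/41 + 411) = sqrt(17051/41) = 17*sqrt(2419)/41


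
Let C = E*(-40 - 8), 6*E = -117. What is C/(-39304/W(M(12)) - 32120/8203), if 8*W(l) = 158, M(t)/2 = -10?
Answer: -8424481/17946949 ≈ -0.46941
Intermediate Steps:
E = -39/2 (E = (⅙)*(-117) = -39/2 ≈ -19.500)
M(t) = -20 (M(t) = 2*(-10) = -20)
C = 936 (C = -39*(-40 - 8)/2 = -39/2*(-48) = 936)
W(l) = 79/4 (W(l) = (⅛)*158 = 79/4)
C/(-39304/W(M(12)) - 32120/8203) = 936/(-39304/79/4 - 32120/8203) = 936/(-39304*4/79 - 32120*1/8203) = 936/(-157216/79 - 32120/8203) = 936/(-1292180328/648037) = 936*(-648037/1292180328) = -8424481/17946949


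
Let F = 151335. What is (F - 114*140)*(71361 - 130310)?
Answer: -7980220875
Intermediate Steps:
(F - 114*140)*(71361 - 130310) = (151335 - 114*140)*(71361 - 130310) = (151335 - 15960)*(-58949) = 135375*(-58949) = -7980220875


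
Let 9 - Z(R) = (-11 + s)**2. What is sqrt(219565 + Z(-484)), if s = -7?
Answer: 5*sqrt(8770) ≈ 468.24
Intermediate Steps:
Z(R) = -315 (Z(R) = 9 - (-11 - 7)**2 = 9 - 1*(-18)**2 = 9 - 1*324 = 9 - 324 = -315)
sqrt(219565 + Z(-484)) = sqrt(219565 - 315) = sqrt(219250) = 5*sqrt(8770)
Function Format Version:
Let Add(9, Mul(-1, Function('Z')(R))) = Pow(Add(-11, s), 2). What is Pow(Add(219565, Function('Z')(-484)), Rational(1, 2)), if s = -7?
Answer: Mul(5, Pow(8770, Rational(1, 2))) ≈ 468.24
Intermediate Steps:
Function('Z')(R) = -315 (Function('Z')(R) = Add(9, Mul(-1, Pow(Add(-11, -7), 2))) = Add(9, Mul(-1, Pow(-18, 2))) = Add(9, Mul(-1, 324)) = Add(9, -324) = -315)
Pow(Add(219565, Function('Z')(-484)), Rational(1, 2)) = Pow(Add(219565, -315), Rational(1, 2)) = Pow(219250, Rational(1, 2)) = Mul(5, Pow(8770, Rational(1, 2)))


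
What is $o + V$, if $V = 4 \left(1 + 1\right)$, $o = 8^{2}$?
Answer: $72$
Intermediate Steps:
$o = 64$
$V = 8$ ($V = 4 \cdot 2 = 8$)
$o + V = 64 + 8 = 72$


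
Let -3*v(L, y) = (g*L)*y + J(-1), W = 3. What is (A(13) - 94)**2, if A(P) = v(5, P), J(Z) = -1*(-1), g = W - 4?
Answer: 47524/9 ≈ 5280.4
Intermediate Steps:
g = -1 (g = 3 - 4 = -1)
J(Z) = 1
v(L, y) = -1/3 + L*y/3 (v(L, y) = -((-L)*y + 1)/3 = -(-L*y + 1)/3 = -(1 - L*y)/3 = -1/3 + L*y/3)
A(P) = -1/3 + 5*P/3 (A(P) = -1/3 + (1/3)*5*P = -1/3 + 5*P/3)
(A(13) - 94)**2 = ((-1/3 + (5/3)*13) - 94)**2 = ((-1/3 + 65/3) - 94)**2 = (64/3 - 94)**2 = (-218/3)**2 = 47524/9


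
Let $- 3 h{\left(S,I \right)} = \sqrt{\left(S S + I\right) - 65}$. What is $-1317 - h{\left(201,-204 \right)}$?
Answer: $-1317 + \frac{2 \sqrt{10033}}{3} \approx -1250.2$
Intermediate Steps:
$h{\left(S,I \right)} = - \frac{\sqrt{-65 + I + S^{2}}}{3}$ ($h{\left(S,I \right)} = - \frac{\sqrt{\left(S S + I\right) - 65}}{3} = - \frac{\sqrt{\left(S^{2} + I\right) - 65}}{3} = - \frac{\sqrt{\left(I + S^{2}\right) - 65}}{3} = - \frac{\sqrt{-65 + I + S^{2}}}{3}$)
$-1317 - h{\left(201,-204 \right)} = -1317 - - \frac{\sqrt{-65 - 204 + 201^{2}}}{3} = -1317 - - \frac{\sqrt{-65 - 204 + 40401}}{3} = -1317 - - \frac{\sqrt{40132}}{3} = -1317 - - \frac{2 \sqrt{10033}}{3} = -1317 + \frac{2 \sqrt{10033}}{3}$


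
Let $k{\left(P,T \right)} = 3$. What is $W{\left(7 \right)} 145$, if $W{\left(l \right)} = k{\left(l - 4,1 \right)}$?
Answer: $435$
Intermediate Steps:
$W{\left(l \right)} = 3$
$W{\left(7 \right)} 145 = 3 \cdot 145 = 435$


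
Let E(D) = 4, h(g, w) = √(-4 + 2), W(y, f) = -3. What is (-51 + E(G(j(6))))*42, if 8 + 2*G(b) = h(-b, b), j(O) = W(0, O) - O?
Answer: -1974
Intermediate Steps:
j(O) = -3 - O
h(g, w) = I*√2 (h(g, w) = √(-2) = I*√2)
G(b) = -4 + I*√2/2 (G(b) = -4 + (I*√2)/2 = -4 + I*√2/2)
(-51 + E(G(j(6))))*42 = (-51 + 4)*42 = -47*42 = -1974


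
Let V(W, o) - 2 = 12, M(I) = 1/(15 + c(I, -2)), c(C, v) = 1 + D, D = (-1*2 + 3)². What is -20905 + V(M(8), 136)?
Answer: -20891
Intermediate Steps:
D = 1 (D = (-2 + 3)² = 1² = 1)
c(C, v) = 2 (c(C, v) = 1 + 1 = 2)
M(I) = 1/17 (M(I) = 1/(15 + 2) = 1/17)
V(W, o) = 14 (V(W, o) = 2 + 12 = 14)
-20905 + V(M(8), 136) = -20905 + 14 = -20891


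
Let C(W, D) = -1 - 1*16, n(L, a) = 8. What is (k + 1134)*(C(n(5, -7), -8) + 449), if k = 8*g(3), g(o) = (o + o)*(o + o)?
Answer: 614304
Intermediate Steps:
g(o) = 4*o**2 (g(o) = (2*o)*(2*o) = 4*o**2)
C(W, D) = -17 (C(W, D) = -1 - 16 = -17)
k = 288 (k = 8*(4*3**2) = 8*(4*9) = 8*36 = 288)
(k + 1134)*(C(n(5, -7), -8) + 449) = (288 + 1134)*(-17 + 449) = 1422*432 = 614304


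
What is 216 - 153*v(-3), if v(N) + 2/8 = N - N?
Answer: 1017/4 ≈ 254.25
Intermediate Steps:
v(N) = -¼ (v(N) = -¼ + (N - N) = -¼ + 0 = -¼)
216 - 153*v(-3) = 216 - 153*(-¼) = 216 + 153/4 = 1017/4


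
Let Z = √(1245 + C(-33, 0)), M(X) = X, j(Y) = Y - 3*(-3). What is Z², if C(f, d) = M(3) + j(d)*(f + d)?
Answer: 951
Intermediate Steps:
j(Y) = 9 + Y (j(Y) = Y + 9 = 9 + Y)
C(f, d) = 3 + (9 + d)*(d + f) (C(f, d) = 3 + (9 + d)*(f + d) = 3 + (9 + d)*(d + f))
Z = √951 (Z = √(1245 + (3 + 0*(9 + 0) - 33*(9 + 0))) = √(1245 + (3 + 0*9 - 33*9)) = √(1245 + (3 + 0 - 297)) = √(1245 - 294) = √951 ≈ 30.838)
Z² = (√951)² = 951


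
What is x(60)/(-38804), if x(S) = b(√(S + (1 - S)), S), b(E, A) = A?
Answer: -15/9701 ≈ -0.0015462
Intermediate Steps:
x(S) = S
x(60)/(-38804) = 60/(-38804) = 60*(-1/38804) = -15/9701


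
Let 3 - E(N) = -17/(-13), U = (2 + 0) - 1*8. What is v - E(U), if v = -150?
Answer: -1972/13 ≈ -151.69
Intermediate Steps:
U = -6 (U = 2 - 8 = -6)
E(N) = 22/13 (E(N) = 3 - (-17)/(-13) = 3 - (-17)*(-1)/13 = 3 - 1*17/13 = 3 - 17/13 = 22/13)
v - E(U) = -150 - 1*22/13 = -150 - 22/13 = -1972/13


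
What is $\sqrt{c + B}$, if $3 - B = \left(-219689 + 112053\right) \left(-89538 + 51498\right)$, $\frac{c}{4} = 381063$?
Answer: $i \sqrt{4092949185} \approx 63976.0 i$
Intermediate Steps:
$c = 1524252$ ($c = 4 \cdot 381063 = 1524252$)
$B = -4094473437$ ($B = 3 - \left(-219689 + 112053\right) \left(-89538 + 51498\right) = 3 - \left(-107636\right) \left(-38040\right) = 3 - 4094473440 = -4094473437$)
$\sqrt{c + B} = \sqrt{1524252 - 4094473437} = \sqrt{-4092949185} = i \sqrt{4092949185}$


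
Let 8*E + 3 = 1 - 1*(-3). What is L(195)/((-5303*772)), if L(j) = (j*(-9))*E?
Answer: 1755/32751328 ≈ 5.3586e-5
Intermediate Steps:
E = ⅛ (E = -3/8 + (1 - 1*(-3))/8 = -3/8 + (1 + 3)/8 = -3/8 + (⅛)*4 = -3/8 + ½ = ⅛ ≈ 0.12500)
L(j) = -9*j/8 (L(j) = (j*(-9))*(⅛) = -9*j*(⅛) = -9*j/8)
L(195)/((-5303*772)) = (-9/8*195)/((-5303*772)) = -1755/8/(-4093916) = -1755/8*(-1/4093916) = 1755/32751328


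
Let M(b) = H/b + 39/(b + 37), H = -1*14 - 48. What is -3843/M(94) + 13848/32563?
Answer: 770515425957/72550364 ≈ 10620.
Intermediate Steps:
H = -62 (H = -14 - 48 = -62)
M(b) = -62/b + 39/(37 + b) (M(b) = -62/b + 39/(b + 37) = -62/b + 39/(37 + b))
-3843/M(94) + 13848/32563 = -3843*94*(37 + 94)/(-2294 - 23*94) + 13848/32563 = -3843*12314/(-2294 - 2162) + 13848*(1/32563) = -3843/((1/94)*(1/131)*(-4456)) + 13848/32563 = -3843/(-2228/6157) + 13848/32563 = -3843*(-6157/2228) + 13848/32563 = 23661351/2228 + 13848/32563 = 770515425957/72550364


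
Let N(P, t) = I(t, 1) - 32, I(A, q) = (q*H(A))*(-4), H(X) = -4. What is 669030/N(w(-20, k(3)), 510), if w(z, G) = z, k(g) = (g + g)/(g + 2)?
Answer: -334515/8 ≈ -41814.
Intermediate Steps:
k(g) = 2*g/(2 + g) (k(g) = (2*g)/(2 + g) = 2*g/(2 + g))
I(A, q) = 16*q (I(A, q) = (q*(-4))*(-4) = -4*q*(-4) = 16*q)
N(P, t) = -16 (N(P, t) = 16*1 - 32 = 16 - 32 = -16)
669030/N(w(-20, k(3)), 510) = 669030/(-16) = 669030*(-1/16) = -334515/8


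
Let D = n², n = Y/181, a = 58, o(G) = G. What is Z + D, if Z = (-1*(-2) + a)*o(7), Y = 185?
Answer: 13793845/32761 ≈ 421.04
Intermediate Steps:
n = 185/181 ≈ 1.0221
D = 34225/32761 (D = (185/181)² = 34225/32761 ≈ 1.0447)
Z = 420 (Z = (-1*(-2) + 58)*7 = (2 + 58)*7 = 60*7 = 420)
Z + D = 420 + 34225/32761 = 13793845/32761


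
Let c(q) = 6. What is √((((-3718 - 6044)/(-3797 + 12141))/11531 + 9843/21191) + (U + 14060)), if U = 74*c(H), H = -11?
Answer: √3768488128583778528118977059/509721236206 ≈ 120.43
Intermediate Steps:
U = 444 (U = 74*6 = 444)
√((((-3718 - 6044)/(-3797 + 12141))/11531 + 9843/21191) + (U + 14060)) = √((((-3718 - 6044)/(-3797 + 12141))/11531 + 9843/21191) + (444 + 14060)) = √((-9762/8344*(1/11531) + 9843*(1/21191)) + 14504) = √((-9762*1/8344*(1/11531) + 9843/21191) + 14504) = √((-4881/4172*1/11531 + 9843/21191) + 14504) = √((-4881/48107332 + 9843/21191) + 14504) = √(473417035605/1019442472412 + 14504) = √(14786467036899253/1019442472412) = √3768488128583778528118977059/509721236206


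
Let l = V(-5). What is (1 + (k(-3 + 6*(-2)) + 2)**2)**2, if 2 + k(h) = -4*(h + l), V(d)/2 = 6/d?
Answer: 14672234641/625 ≈ 2.3476e+7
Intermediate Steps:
V(d) = 12/d (V(d) = 2*(6/d) = 12/d)
l = -12/5 (l = 12/(-5) = 12*(-1/5) = -12/5 ≈ -2.4000)
k(h) = 38/5 - 4*h (k(h) = -2 - 4*(h - 12/5) = -2 - 4*(-12/5 + h) = -2 + (48/5 - 4*h) = 38/5 - 4*h)
(1 + (k(-3 + 6*(-2)) + 2)**2)**2 = (1 + ((38/5 - 4*(-3 + 6*(-2))) + 2)**2)**2 = (1 + ((38/5 - 4*(-3 - 12)) + 2)**2)**2 = (1 + ((38/5 - 4*(-15)) + 2)**2)**2 = (1 + ((38/5 + 60) + 2)**2)**2 = (1 + (338/5 + 2)**2)**2 = (1 + (348/5)**2)**2 = (1 + 121104/25)**2 = (121129/25)**2 = 14672234641/625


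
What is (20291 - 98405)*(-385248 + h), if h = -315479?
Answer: 54736588878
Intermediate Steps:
(20291 - 98405)*(-385248 + h) = (20291 - 98405)*(-385248 - 315479) = -78114*(-700727) = 54736588878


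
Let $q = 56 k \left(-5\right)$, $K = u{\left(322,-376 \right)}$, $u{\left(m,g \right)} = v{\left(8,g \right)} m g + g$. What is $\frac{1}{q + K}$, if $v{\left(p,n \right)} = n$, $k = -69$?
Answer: $\frac{1}{45542016} \approx 2.1958 \cdot 10^{-8}$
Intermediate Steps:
$u{\left(m,g \right)} = g + m g^{2}$ ($u{\left(m,g \right)} = g m g + g = m g^{2} + g = g + m g^{2}$)
$K = 45522696$ ($K = - 376 \left(1 - 121072\right) = \left(-376\right) \left(-121071\right) = 45522696$)
$q = 19320$ ($q = 56 \left(-69\right) \left(-5\right) = \left(-3864\right) \left(-5\right) = 19320$)
$\frac{1}{q + K} = \frac{1}{19320 + 45522696} = \frac{1}{45542016}$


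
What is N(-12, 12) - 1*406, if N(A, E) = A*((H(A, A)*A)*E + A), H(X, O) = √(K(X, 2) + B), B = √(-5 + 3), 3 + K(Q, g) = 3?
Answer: -262 + 1728*2^(¼)*√I ≈ 1191.1 + 1453.1*I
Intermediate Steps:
K(Q, g) = 0 (K(Q, g) = -3 + 3 = 0)
B = I*√2 (B = √(-2) = I*√2 ≈ 1.4142*I)
H(X, O) = 2^(¼)*√I (H(X, O) = √(0 + I*√2) = √(I*√2) = 2^(¼)*√I)
N(A, E) = A*(A + A*E*2^(¼)*√I) (N(A, E) = A*(((2^(¼)*√I)*A)*E + A) = A*((A*2^(¼)*√I)*E + A) = A*(A*E*2^(¼)*√I + A) = A*(A + A*E*2^(¼)*√I))
N(-12, 12) - 1*406 = (-12)²*(1 + 12*2^(¼)*√I) - 1*406 = 144*(1 + 12*2^(¼)*√I) - 406 = (144 + 1728*2^(¼)*√I) - 406 = -262 + 1728*2^(¼)*√I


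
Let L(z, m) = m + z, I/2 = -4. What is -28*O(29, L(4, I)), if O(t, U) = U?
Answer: 112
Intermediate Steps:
I = -8 (I = 2*(-4) = -8)
-28*O(29, L(4, I)) = -28*(-8 + 4) = -28*(-4) = 112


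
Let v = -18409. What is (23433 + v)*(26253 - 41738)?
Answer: -77796640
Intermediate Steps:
(23433 + v)*(26253 - 41738) = (23433 - 18409)*(26253 - 41738) = 5024*(-15485) = -77796640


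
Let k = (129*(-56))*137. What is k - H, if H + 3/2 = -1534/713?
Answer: -1411289881/1426 ≈ -9.8968e+5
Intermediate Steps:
k = -989688 (k = -7224*137 = -989688)
H = -5207/1426 (H = -3/2 - 1534/713 = -5207/1426 ≈ -3.6515)
k - H = -989688 - 1*(-5207/1426) = -989688 + 5207/1426 = -1411289881/1426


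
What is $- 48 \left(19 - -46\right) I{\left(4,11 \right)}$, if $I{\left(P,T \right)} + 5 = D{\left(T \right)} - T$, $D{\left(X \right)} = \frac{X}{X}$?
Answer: $46800$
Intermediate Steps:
$D{\left(X \right)} = 1$
$I{\left(P,T \right)} = -4 - T$ ($I{\left(P,T \right)} = -5 - \left(-1 + T\right) = -4 - T$)
$- 48 \left(19 - -46\right) I{\left(4,11 \right)} = - 48 \left(19 - -46\right) \left(-4 - 11\right) = - 48 \left(19 + 46\right) \left(-4 - 11\right) = \left(-48\right) 65 \left(-15\right) = \left(-3120\right) \left(-15\right) = 46800$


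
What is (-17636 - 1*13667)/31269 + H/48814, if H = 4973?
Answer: -1372523905/1526364966 ≈ -0.89921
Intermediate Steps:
(-17636 - 1*13667)/31269 + H/48814 = (-17636 - 1*13667)/31269 + 4973/48814 = (-17636 - 13667)*(1/31269) + 4973*(1/48814) = -31303*1/31269 + 4973/48814 = -31303/31269 + 4973/48814 = -1372523905/1526364966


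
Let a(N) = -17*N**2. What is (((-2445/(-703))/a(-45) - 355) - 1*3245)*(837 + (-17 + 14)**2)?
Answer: -545969499322/179265 ≈ -3.0456e+6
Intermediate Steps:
(((-2445/(-703))/a(-45) - 355) - 1*3245)*(837 + (-17 + 14)**2) = (((-2445/(-703))/((-17*(-45)**2)) - 355) - 1*3245)*(837 + (-17 + 14)**2) = (((-2445*(-1/703))/((-17*2025)) - 355) - 3245)*(837 + (-3)**2) = (((2445/703)/(-34425) - 355) - 3245)*(837 + 9) = (((2445/703)*(-1/34425) - 355) - 3245)*846 = ((-163/1613385 - 355) - 3245)*846 = (-572751838/1613385 - 3245)*846 = -5808186163/1613385*846 = -545969499322/179265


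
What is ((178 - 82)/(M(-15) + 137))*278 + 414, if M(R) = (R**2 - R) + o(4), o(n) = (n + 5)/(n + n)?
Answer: 1465854/3025 ≈ 484.58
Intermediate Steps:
o(n) = (5 + n)/(2*n) (o(n) = (5 + n)/((2*n)) = (5 + n)*(1/(2*n)) = (5 + n)/(2*n))
M(R) = 9/8 + R**2 - R (M(R) = (R**2 - R) + (1/2)*(5 + 4)/4 = (R**2 - R) + (1/2)*(1/4)*9 = (R**2 - R) + 9/8 = 9/8 + R**2 - R)
((178 - 82)/(M(-15) + 137))*278 + 414 = ((178 - 82)/((9/8 + (-15)**2 - 1*(-15)) + 137))*278 + 414 = (96/((9/8 + 225 + 15) + 137))*278 + 414 = (96/(1929/8 + 137))*278 + 414 = (96/(3025/8))*278 + 414 = (96*(8/3025))*278 + 414 = (768/3025)*278 + 414 = 213504/3025 + 414 = 1465854/3025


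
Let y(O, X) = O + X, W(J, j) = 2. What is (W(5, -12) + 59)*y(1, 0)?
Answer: 61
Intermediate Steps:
(W(5, -12) + 59)*y(1, 0) = (2 + 59)*(1 + 0) = 61*1 = 61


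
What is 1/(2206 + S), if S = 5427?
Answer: 1/7633 ≈ 0.00013101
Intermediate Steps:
1/(2206 + S) = 1/(2206 + 5427) = 1/7633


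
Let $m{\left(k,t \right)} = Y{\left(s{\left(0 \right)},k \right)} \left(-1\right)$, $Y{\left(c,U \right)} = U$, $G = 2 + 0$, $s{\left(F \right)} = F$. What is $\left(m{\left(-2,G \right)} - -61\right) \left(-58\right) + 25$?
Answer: $-3629$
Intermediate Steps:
$G = 2$
$m{\left(k,t \right)} = - k$ ($m{\left(k,t \right)} = k \left(-1\right) = - k$)
$\left(m{\left(-2,G \right)} - -61\right) \left(-58\right) + 25 = \left(\left(-1\right) \left(-2\right) - -61\right) \left(-58\right) + 25 = \left(2 + 61\right) \left(-58\right) + 25 = 63 \left(-58\right) + 25 = -3654 + 25 = -3629$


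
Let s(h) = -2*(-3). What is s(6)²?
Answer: 36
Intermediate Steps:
s(h) = 6
s(6)² = 6² = 36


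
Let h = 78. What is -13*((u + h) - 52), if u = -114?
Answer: 1144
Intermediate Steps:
-13*((u + h) - 52) = -13*((-114 + 78) - 52) = -13*(-36 - 52) = -13*(-88) = 1144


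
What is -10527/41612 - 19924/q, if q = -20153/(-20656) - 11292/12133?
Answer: -207782895202915043/468917180764 ≈ -4.4311e+5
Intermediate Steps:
q = 11268797/250619248 (q = -20153*(-1/20656) - 11292*1/12133 = 20153/20656 - 11292/12133 = 11268797/250619248 ≈ 0.044964)
-10527/41612 - 19924/q = -10527/41612 - 19924/11268797/250619248 = -10527*1/41612 - 19924*250619248/11268797 = -10527/41612 - 4993337897152/11268797 = -207782895202915043/468917180764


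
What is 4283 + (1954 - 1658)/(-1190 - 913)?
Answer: 9006853/2103 ≈ 4282.9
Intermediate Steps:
4283 + (1954 - 1658)/(-1190 - 913) = 4283 + 296/(-2103) = 4283 + 296*(-1/2103) = 4283 - 296/2103 = 9006853/2103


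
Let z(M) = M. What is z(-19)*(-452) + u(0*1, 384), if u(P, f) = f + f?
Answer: 9356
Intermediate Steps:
u(P, f) = 2*f
z(-19)*(-452) + u(0*1, 384) = -19*(-452) + 2*384 = 8588 + 768 = 9356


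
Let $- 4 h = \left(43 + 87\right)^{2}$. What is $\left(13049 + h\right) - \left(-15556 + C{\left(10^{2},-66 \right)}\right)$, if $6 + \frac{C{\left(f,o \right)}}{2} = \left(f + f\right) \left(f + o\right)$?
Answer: $10792$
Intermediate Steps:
$C{\left(f,o \right)} = -12 + 4 f \left(f + o\right)$ ($C{\left(f,o \right)} = -12 + 2 \left(f + f\right) \left(f + o\right) = -12 + 2 \cdot 2 f \left(f + o\right) = -12 + 4 f \left(f + o\right)$)
$h = -4225$ ($h = - \frac{\left(43 + 87\right)^{2}}{4} = - \frac{130^{2}}{4} = \left(- \frac{1}{4}\right) 16900 = -4225$)
$\left(13049 + h\right) - \left(-15556 + C{\left(10^{2},-66 \right)}\right) = \left(13049 - 4225\right) - \left(-15568 + 40000 + 4 \cdot 10^{2} \left(-66\right)\right) = 8824 - \left(-15568 + 40000 + 4 \cdot 100 \left(-66\right)\right) = 8824 + \left(15556 - \left(-12 + 4 \cdot 10000 - 26400\right)\right) = 8824 + \left(15556 - \left(-12 + 40000 - 26400\right)\right) = 8824 + \left(15556 - 13588\right) = 8824 + 1968 = 10792$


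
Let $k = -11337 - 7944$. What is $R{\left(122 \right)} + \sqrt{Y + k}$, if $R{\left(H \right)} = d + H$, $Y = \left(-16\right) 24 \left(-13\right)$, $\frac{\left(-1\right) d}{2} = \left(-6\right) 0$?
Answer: $122 + i \sqrt{14289} \approx 122.0 + 119.54 i$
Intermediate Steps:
$d = 0$ ($d = - 2 \left(\left(-6\right) 0\right) = \left(-2\right) 0 = 0$)
$k = -19281$ ($k = -11337 - 7944 = -19281$)
$Y = 4992$ ($Y = \left(-384\right) \left(-13\right) = 4992$)
$R{\left(H \right)} = H$ ($R{\left(H \right)} = 0 + H = H$)
$R{\left(122 \right)} + \sqrt{Y + k} = 122 + \sqrt{4992 - 19281} = 122 + \sqrt{-14289} = 122 + i \sqrt{14289}$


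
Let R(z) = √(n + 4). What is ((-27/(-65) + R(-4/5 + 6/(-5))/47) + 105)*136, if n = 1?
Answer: 931872/65 + 136*√5/47 ≈ 14343.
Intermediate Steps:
R(z) = √5 (R(z) = √(1 + 4) = √5)
((-27/(-65) + R(-4/5 + 6/(-5))/47) + 105)*136 = ((-27/(-65) + √5/47) + 105)*136 = ((-27*(-1/65) + √5*(1/47)) + 105)*136 = ((27/65 + √5/47) + 105)*136 = (6852/65 + √5/47)*136 = 931872/65 + 136*√5/47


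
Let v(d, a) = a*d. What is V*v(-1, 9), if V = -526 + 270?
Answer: 2304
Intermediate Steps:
V = -256
V*v(-1, 9) = -2304*(-1) = -256*(-9) = 2304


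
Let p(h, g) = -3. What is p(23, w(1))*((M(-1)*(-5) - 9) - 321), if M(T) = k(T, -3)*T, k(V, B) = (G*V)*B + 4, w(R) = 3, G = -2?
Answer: 1020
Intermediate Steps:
k(V, B) = 4 - 2*B*V (k(V, B) = (-2*V)*B + 4 = -2*B*V + 4 = 4 - 2*B*V)
M(T) = T*(4 + 6*T) (M(T) = (4 - 2*(-3)*T)*T = (4 + 6*T)*T = T*(4 + 6*T))
p(23, w(1))*((M(-1)*(-5) - 9) - 321) = -3*(((2*(-1)*(2 + 3*(-1)))*(-5) - 9) - 321) = -3*(((2*(-1)*(2 - 3))*(-5) - 9) - 321) = -3*(((2*(-1)*(-1))*(-5) - 9) - 321) = -3*((2*(-5) - 9) - 321) = -3*((-10 - 9) - 321) = -3*(-19 - 321) = -3*(-340) = 1020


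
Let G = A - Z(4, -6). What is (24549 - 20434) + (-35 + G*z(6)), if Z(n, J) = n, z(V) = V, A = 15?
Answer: 4146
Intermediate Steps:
G = 11 (G = 15 - 1*4 = 15 - 4 = 11)
(24549 - 20434) + (-35 + G*z(6)) = (24549 - 20434) + (-35 + 11*6) = 4115 + (-35 + 66) = 4115 + 31 = 4146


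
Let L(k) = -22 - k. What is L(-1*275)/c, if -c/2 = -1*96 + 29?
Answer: 253/134 ≈ 1.8881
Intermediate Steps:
c = 134 (c = -2*(-1*96 + 29) = -2*(-96 + 29) = -2*(-67) = 134)
L(-1*275)/c = (-22 - (-1)*275)/134 = (-22 - 1*(-275))*(1/134) = (-22 + 275)*(1/134) = 253*(1/134) = 253/134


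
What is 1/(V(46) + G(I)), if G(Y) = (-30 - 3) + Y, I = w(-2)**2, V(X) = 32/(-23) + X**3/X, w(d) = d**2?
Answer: 23/48245 ≈ 0.00047673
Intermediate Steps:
V(X) = -32/23 + X**2 (V(X) = 32*(-1/23) + X**2 = -32/23 + X**2)
I = 16 (I = ((-2)**2)**2 = 4**2 = 16)
G(Y) = -33 + Y
1/(V(46) + G(I)) = 1/((-32/23 + 46**2) + (-33 + 16)) = 1/((-32/23 + 2116) - 17) = 1/(48636/23 - 17) = 1/(48245/23) = 23/48245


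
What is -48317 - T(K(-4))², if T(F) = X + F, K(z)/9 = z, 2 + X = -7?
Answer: -50342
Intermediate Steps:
X = -9 (X = -2 - 7 = -9)
K(z) = 9*z
T(F) = -9 + F
-48317 - T(K(-4))² = -48317 - (-9 + 9*(-4))² = -48317 - (-9 - 36)² = -48317 - 1*(-45)² = -48317 - 1*2025 = -48317 - 2025 = -50342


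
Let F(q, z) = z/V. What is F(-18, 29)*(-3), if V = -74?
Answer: 87/74 ≈ 1.1757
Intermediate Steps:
F(q, z) = -z/74 (F(q, z) = z/(-74) = z*(-1/74) = -z/74)
F(-18, 29)*(-3) = -1/74*29*(-3) = -29/74*(-3) = 87/74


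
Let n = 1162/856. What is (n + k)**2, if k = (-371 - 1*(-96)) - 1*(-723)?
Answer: 36988905625/183184 ≈ 2.0192e+5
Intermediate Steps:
n = 581/428 (n = 1162*(1/856) = 581/428 ≈ 1.3575)
k = 448 (k = (-371 + 96) + 723 = -275 + 723 = 448)
(n + k)**2 = (581/428 + 448)**2 = (192325/428)**2 = 36988905625/183184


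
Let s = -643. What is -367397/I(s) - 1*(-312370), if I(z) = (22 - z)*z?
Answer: 133568217547/427595 ≈ 3.1237e+5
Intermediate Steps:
I(z) = z*(22 - z)
-367397/I(s) - 1*(-312370) = -367397*(-1/(643*(22 - 1*(-643)))) - 1*(-312370) = -367397*(-1/(643*(22 + 643))) + 312370 = -367397/((-643*665)) + 312370 = -367397/(-427595) + 312370 = -367397*(-1/427595) + 312370 = 367397/427595 + 312370 = 133568217547/427595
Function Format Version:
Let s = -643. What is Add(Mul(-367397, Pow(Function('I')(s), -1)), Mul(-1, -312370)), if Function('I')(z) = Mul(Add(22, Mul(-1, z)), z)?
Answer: Rational(133568217547, 427595) ≈ 3.1237e+5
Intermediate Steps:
Function('I')(z) = Mul(z, Add(22, Mul(-1, z)))
Add(Mul(-367397, Pow(Function('I')(s), -1)), Mul(-1, -312370)) = Add(Mul(-367397, Pow(Mul(-643, Add(22, Mul(-1, -643))), -1)), Mul(-1, -312370)) = Add(Mul(-367397, Pow(Mul(-643, Add(22, 643)), -1)), 312370) = Add(Mul(-367397, Pow(Mul(-643, 665), -1)), 312370) = Add(Mul(-367397, Pow(-427595, -1)), 312370) = Add(Mul(-367397, Rational(-1, 427595)), 312370) = Add(Rational(367397, 427595), 312370) = Rational(133568217547, 427595)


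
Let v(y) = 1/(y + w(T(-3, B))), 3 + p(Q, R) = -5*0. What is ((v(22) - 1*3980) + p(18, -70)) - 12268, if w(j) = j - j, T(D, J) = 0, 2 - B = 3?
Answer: -357521/22 ≈ -16251.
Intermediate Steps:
B = -1 (B = 2 - 1*3 = 2 - 3 = -1)
p(Q, R) = -3 (p(Q, R) = -3 - 5*0 = -3 + 0 = -3)
w(j) = 0
v(y) = 1/y (v(y) = 1/(y + 0) = 1/y)
((v(22) - 1*3980) + p(18, -70)) - 12268 = ((1/22 - 1*3980) - 3) - 12268 = ((1/22 - 3980) - 3) - 12268 = (-87559/22 - 3) - 12268 = -87625/22 - 12268 = -357521/22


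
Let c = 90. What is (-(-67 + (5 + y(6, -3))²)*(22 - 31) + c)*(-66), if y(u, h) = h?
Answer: 31482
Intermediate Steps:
(-(-67 + (5 + y(6, -3))²)*(22 - 31) + c)*(-66) = (-(-67 + (5 - 3)²)*(22 - 31) + 90)*(-66) = (-(-67 + 2²)*(-9) + 90)*(-66) = (-(-67 + 4)*(-9) + 90)*(-66) = (-(-63)*(-9) + 90)*(-66) = (-1*567 + 90)*(-66) = (-567 + 90)*(-66) = -477*(-66) = 31482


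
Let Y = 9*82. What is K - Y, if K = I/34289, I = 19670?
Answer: -25285612/34289 ≈ -737.43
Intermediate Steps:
Y = 738
K = 19670/34289 ≈ 0.57365
K - Y = 19670/34289 - 1*738 = 19670/34289 - 738 = -25285612/34289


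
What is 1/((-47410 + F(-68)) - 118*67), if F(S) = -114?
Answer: -1/55430 ≈ -1.8041e-5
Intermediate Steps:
1/((-47410 + F(-68)) - 118*67) = 1/((-47410 - 114) - 118*67) = 1/(-47524 - 7906) = 1/(-55430) = -1/55430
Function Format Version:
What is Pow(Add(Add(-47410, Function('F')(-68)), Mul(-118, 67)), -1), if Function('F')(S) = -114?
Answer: Rational(-1, 55430) ≈ -1.8041e-5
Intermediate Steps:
Pow(Add(Add(-47410, Function('F')(-68)), Mul(-118, 67)), -1) = Pow(Add(Add(-47410, -114), Mul(-118, 67)), -1) = Pow(Add(-47524, -7906), -1) = Pow(-55430, -1) = Rational(-1, 55430)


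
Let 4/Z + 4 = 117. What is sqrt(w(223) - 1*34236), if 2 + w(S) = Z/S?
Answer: I*sqrt(21740773858242)/25199 ≈ 185.04*I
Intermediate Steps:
Z = 4/113 (Z = 4/(-4 + 117) = 4/113 ≈ 0.035398)
w(S) = -2 + 4/(113*S)
sqrt(w(223) - 1*34236) = sqrt((-2 + (4/113)/223) - 1*34236) = sqrt((-2 + (4/113)*(1/223)) - 34236) = sqrt((-2 + 4/25199) - 34236) = sqrt(-50394/25199 - 34236) = sqrt(-862763358/25199) = I*sqrt(21740773858242)/25199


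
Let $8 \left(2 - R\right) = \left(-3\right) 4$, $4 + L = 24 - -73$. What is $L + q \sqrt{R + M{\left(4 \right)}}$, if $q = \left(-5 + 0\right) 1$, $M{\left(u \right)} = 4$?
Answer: $93 - \frac{5 \sqrt{30}}{2} \approx 79.307$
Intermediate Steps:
$L = 93$ ($L = -4 + \left(24 - -73\right) = -4 + \left(24 + 73\right) = -4 + 97 = 93$)
$R = \frac{7}{2}$ ($R = 2 - \frac{\left(-3\right) 4}{8} = 2 - - \frac{3}{2} = 2 + \frac{3}{2} = \frac{7}{2} \approx 3.5$)
$q = -5$ ($q = \left(-5\right) 1 = -5$)
$L + q \sqrt{R + M{\left(4 \right)}} = 93 - 5 \sqrt{\frac{7}{2} + 4} = 93 - 5 \sqrt{\frac{15}{2}} = 93 - 5 \frac{\sqrt{30}}{2} = 93 - \frac{5 \sqrt{30}}{2}$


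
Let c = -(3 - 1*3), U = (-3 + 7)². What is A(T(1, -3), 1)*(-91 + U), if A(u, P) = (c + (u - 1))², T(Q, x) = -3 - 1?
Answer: -1875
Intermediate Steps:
T(Q, x) = -4
U = 16 (U = 4² = 16)
c = 0 (c = -(3 - 3) = -1*0 = 0)
A(u, P) = (-1 + u)² (A(u, P) = (0 + (u - 1))² = (0 + (-1 + u))² = (-1 + u)²)
A(T(1, -3), 1)*(-91 + U) = (-1 - 4)²*(-91 + 16) = (-5)²*(-75) = 25*(-75) = -1875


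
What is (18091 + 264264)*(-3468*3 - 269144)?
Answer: -78931775540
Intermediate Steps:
(18091 + 264264)*(-3468*3 - 269144) = 282355*(-10404 - 269144) = 282355*(-279548) = -78931775540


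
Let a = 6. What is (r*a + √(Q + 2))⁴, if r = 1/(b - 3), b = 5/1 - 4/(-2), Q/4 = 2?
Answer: 3841/16 + 147*√10/2 ≈ 472.49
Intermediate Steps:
Q = 8 (Q = 4*2 = 8)
b = 7 (b = 5*1 - 4*(-½) = 5 + 2 = 7)
r = ¼ (r = 1/(7 - 3) = 1/4 = ¼ ≈ 0.25000)
(r*a + √(Q + 2))⁴ = ((¼)*6 + √(8 + 2))⁴ = (3/2 + √10)⁴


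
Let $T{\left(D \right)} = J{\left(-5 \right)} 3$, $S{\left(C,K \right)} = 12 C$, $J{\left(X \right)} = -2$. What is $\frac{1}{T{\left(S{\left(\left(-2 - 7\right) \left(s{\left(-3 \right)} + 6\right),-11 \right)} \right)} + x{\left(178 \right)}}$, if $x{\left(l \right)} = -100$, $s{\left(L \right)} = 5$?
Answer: $- \frac{1}{106} \approx -0.009434$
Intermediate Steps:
$T{\left(D \right)} = -6$ ($T{\left(D \right)} = \left(-2\right) 3 = -6$)
$\frac{1}{T{\left(S{\left(\left(-2 - 7\right) \left(s{\left(-3 \right)} + 6\right),-11 \right)} \right)} + x{\left(178 \right)}} = \frac{1}{-6 - 100} = \frac{1}{-106} = - \frac{1}{106}$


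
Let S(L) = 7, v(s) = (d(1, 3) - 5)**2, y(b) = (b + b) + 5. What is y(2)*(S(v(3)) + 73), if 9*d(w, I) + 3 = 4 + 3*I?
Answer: 720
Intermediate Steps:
d(w, I) = 1/9 + I/3 (d(w, I) = -1/3 + (4 + 3*I)/9 = -1/3 + (4/9 + I/3) = 1/9 + I/3)
y(b) = 5 + 2*b (y(b) = 2*b + 5 = 5 + 2*b)
v(s) = 1225/81 (v(s) = ((1/9 + (1/3)*3) - 5)**2 = ((1/9 + 1) - 5)**2 = (10/9 - 5)**2 = (-35/9)**2 = 1225/81)
y(2)*(S(v(3)) + 73) = (5 + 2*2)*(7 + 73) = (5 + 4)*80 = 9*80 = 720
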